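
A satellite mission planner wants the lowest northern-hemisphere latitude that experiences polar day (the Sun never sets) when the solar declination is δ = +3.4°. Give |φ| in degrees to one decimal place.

Polar day requires cos H₀ = −tan φ tan δ ≤ −1, i.e. tan φ tan δ ≥ 1.
The boundary is |tan φ| · |tan δ| = 1, so |φ| = 90° − |δ| = 90° − 3.4° = 86.6° in the northern hemisphere.

|φ| = 86.6°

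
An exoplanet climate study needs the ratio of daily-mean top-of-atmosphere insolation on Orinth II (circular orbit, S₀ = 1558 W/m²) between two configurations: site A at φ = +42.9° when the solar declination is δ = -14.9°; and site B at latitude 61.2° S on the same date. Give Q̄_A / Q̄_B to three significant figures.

Q̄_A / Q̄_B ≈ 0.520

— Configuration A (φ=+42.9°):
cos H₀ = −tan(+42.9°) tan(-14.900°) = 0.2473, H₀ = 1.3209 rad.
Bracket: H₀ sin φ sin δ + cos φ cos δ sin H₀ = 1.3209×0.68072×-0.25713 + 0.73254×0.96638×0.96895 = -0.231202 + 0.685931 = 0.454729.
Q̄ = (S₀/π) × [bracket] = (1558/π) × 0.454729 = 225.51 W/m².
— Configuration B (φ=-61.2°):
cos H₀ = −tan(-61.2°) tan(-14.900°) = -0.4840, H₀ = 2.0760 rad.
Bracket: H₀ sin φ sin δ + cos φ cos δ sin H₀ = 2.0760×-0.87631×-0.25713 + 0.48175×0.96638×0.87507 = 0.467776 + 0.407392 = 0.875168.
Q̄ = (S₀/π) × [bracket] = (1558/π) × 0.875168 = 434.02 W/m².
Ratio Q̄_A / Q̄_B = 225.51 / 434.02 = 0.5196.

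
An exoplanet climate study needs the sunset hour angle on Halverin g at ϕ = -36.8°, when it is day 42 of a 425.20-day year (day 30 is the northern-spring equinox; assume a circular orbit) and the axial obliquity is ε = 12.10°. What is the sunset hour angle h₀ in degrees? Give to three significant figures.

h₀ = 88.4°

Solar longitude: L_s = 360° × (42 − 30)/425.20 = 10.160°.
sin δ = sin 12.10° × sin 10.160° = 0.03698, so δ = +2.119°.
cos h₀ = −tan ϕ · tan δ = −tan(-36.8°) × tan(+2.119°) = 0.0277, so h₀ = 1.5431 rad = 88.41°.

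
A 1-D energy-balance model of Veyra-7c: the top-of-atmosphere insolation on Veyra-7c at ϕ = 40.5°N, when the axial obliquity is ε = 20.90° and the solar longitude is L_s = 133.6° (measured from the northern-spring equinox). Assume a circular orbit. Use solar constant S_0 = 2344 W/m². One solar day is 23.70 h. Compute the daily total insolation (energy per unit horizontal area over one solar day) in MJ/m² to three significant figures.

64.8 MJ/m²

Solar declination: sin δ = sin ε · sin L_s = sin 20.90° × sin 133.6° = 0.25834, so δ = +14.972°.
cos h₀ = −tan(+40.5°) tan(+14.972°) = -0.2284, h₀ = 1.8012 rad.
Bracket: h₀ sin ϕ sin δ + cos ϕ cos δ sin h₀ = 1.8012×0.64945×0.25834 + 0.76041×0.96605×0.97357 = 0.302203 + 0.715179 = 1.017382.
Q̄ = (S_0/π) × [bracket] = (2344/π) × 1.017382 = 759.09 W/m².
Daily total = Q̄ × 23.70 h × 3600 s/h = 759.09 × 23.70 × 3600 / 10⁶ = 64.77 MJ/m².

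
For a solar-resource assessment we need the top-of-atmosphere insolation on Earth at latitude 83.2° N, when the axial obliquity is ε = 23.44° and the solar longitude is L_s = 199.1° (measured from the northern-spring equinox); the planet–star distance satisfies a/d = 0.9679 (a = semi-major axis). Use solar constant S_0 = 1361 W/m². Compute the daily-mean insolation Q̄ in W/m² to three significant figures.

Solar declination: sin δ = sin ε · sin L_s = sin 23.44° × sin 199.1° = -0.13016, so δ = -7.479°.
cos h₀ = −tan(+83.2°) tan(-7.479°) = 1.1010 ≥ 1 ⇒ polar night, h₀ = 0 and Q̄ = 0.
Inverse-square distance factor (a/d)² = 0.9679² = 0.936830.

Q̄ ≈ 0.00 W/m²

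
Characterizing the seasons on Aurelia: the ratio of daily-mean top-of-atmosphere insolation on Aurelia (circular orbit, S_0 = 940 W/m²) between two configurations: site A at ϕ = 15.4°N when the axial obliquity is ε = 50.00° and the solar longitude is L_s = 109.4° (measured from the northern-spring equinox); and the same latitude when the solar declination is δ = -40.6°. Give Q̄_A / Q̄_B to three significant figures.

— Configuration A (ϕ=+15.4°):
Solar declination: sin δ = sin ε · sin L_s = sin 50.00° × sin 109.4° = 0.72255, so δ = +46.265°.
cos h₀ = −tan(+15.4°) tan(+46.265°) = -0.2879, h₀ = 1.8628 rad.
Bracket: h₀ sin ϕ sin δ + cos ϕ cos δ sin h₀ = 1.8628×0.26556×0.72255 + 0.96410×0.69132×0.95766 = 0.357435 + 0.638282 = 0.995717.
Q̄ = (S_0/π) × [bracket] = (940/π) × 0.995717 = 297.93 W/m².
— Configuration B (ϕ=+15.4°):
cos h₀ = −tan(+15.4°) tan(-40.600°) = 0.2361, h₀ = 1.3325 rad.
Bracket: h₀ sin ϕ sin δ + cos ϕ cos δ sin h₀ = 1.3325×0.26556×-0.65077 + 0.96410×0.75927×0.97173 = -0.230281 + 0.711318 = 0.481037.
Q̄ = (S_0/π) × [bracket] = (940/π) × 0.481037 = 143.93 W/m².
Ratio Q̄_A / Q̄_B = 297.93 / 143.93 = 2.070.

Q̄_A / Q̄_B ≈ 2.07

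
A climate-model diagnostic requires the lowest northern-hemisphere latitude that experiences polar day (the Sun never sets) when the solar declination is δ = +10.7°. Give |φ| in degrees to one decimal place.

|φ| = 79.3°

Polar day requires cos H₀ = −tan φ tan δ ≤ −1, i.e. tan φ tan δ ≥ 1.
The boundary is |tan φ| · |tan δ| = 1, so |φ| = 90° − |δ| = 90° − 10.7° = 79.3° in the northern hemisphere.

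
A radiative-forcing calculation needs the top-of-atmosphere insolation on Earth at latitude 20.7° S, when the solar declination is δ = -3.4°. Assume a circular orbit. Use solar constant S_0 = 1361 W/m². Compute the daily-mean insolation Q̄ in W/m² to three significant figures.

cos h₀ = −tan(-20.7°) tan(-3.400°) = -0.0224, h₀ = 1.5932 rad.
Bracket: h₀ sin ϕ sin δ + cos ϕ cos δ sin h₀ = 1.5932×-0.35347×-0.05931 + 0.93544×0.99824×0.99975 = 0.033400 + 0.933560 = 0.966960.
Q̄ = (S_0/π) × [bracket] = (1361/π) × 0.966960 = 418.9 W/m².

Q̄ ≈ 419 W/m²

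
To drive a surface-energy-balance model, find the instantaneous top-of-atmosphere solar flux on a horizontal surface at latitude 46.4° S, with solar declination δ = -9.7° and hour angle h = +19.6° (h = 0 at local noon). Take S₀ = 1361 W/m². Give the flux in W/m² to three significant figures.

cos θ_z = sin φ sin δ + cos φ cos δ cos h = 0.122015 + 0.640373 = 0.762388.
Flux = S₀ · cos θ_z = 1361 × 0.762388 = 1038 W/m².

1.04e+03 W/m²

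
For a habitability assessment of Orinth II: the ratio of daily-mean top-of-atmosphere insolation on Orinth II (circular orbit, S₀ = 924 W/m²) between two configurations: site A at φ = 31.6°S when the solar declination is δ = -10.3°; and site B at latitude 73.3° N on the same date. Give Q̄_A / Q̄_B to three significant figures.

Q̄_A / Q̄_B ≈ 14.7

— Configuration A (φ=-31.6°):
cos H₀ = −tan(-31.6°) tan(-10.300°) = -0.1118, H₀ = 1.6828 rad.
Bracket: H₀ sin φ sin δ + cos φ cos δ sin H₀ = 1.6828×-0.52399×-0.17880 + 0.85173×0.98389×0.99373 = 0.157661 + 0.832754 = 0.990415.
Q̄ = (S₀/π) × [bracket] = (924/π) × 0.990415 = 291.30 W/m².
— Configuration B (φ=+73.3°):
cos H₀ = −tan(+73.3°) tan(-10.300°) = 0.6057, H₀ = 0.9201 rad.
Bracket: H₀ sin φ sin δ + cos φ cos δ sin H₀ = 0.9201×0.95782×-0.17880 + 0.28736×0.98389×0.79566 = -0.157575 + 0.224957 = 0.067382.
Q̄ = (S₀/π) × [bracket] = (924/π) × 0.067382 = 19.818 W/m².
Ratio Q̄_A / Q̄_B = 291.30 / 19.818 = 14.70.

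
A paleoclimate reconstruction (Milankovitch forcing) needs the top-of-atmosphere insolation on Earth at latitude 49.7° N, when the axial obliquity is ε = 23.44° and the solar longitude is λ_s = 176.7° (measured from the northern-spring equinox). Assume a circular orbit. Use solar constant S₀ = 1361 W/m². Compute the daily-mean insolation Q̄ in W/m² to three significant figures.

Q̄ ≈ 292 W/m²

Solar declination: sin δ = sin ε · sin λ_s = sin 23.44° × sin 176.7° = 0.02290, so δ = +1.312°.
cos H₀ = −tan(+49.7°) tan(+1.312°) = -0.0270, H₀ = 1.5978 rad.
Bracket: H₀ sin φ sin δ + cos φ cos δ sin H₀ = 1.5978×0.76267×0.02290 + 0.64679×0.99974×0.99964 = 0.027906 + 0.646389 = 0.674295.
Q̄ = (S₀/π) × [bracket] = (1361/π) × 0.674295 = 292.1 W/m².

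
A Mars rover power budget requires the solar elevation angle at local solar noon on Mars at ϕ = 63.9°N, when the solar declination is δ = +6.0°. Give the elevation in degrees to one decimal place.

32.1°

At local noon the hour angle is zero, so the zenith angle equals |ϕ − δ| = |+63.9° − (+6.000°)| = 57.900°.
Elevation = 90° − 57.900° = 32.1°.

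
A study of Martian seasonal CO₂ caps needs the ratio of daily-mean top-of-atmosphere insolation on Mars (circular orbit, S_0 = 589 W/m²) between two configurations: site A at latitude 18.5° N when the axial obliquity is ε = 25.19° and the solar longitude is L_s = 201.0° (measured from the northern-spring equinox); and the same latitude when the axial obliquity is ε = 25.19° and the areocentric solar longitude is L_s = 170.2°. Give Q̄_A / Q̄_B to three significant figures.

— Configuration A (ϕ=+18.5°):
Solar declination: sin δ = sin ε · sin L_s = sin 25.19° × sin 201.0° = -0.15253, so δ = -8.774°.
cos h₀ = −tan(+18.5°) tan(-8.774°) = 0.0516, h₀ = 1.5191 rad.
Bracket: h₀ sin ϕ sin δ + cos ϕ cos δ sin h₀ = 1.5191×0.31730×-0.15253 + 0.94832×0.98830×0.99867 = -0.073521 + 0.935978 = 0.862457.
Q̄ = (S_0/π) × [bracket] = (589/π) × 0.862457 = 161.70 W/m².
— Configuration B (ϕ=+18.5°):
sin δ = sin 25.19° × sin 170.2° = 0.07244, so δ = +4.154°.
cos h₀ = −tan(+18.5°) tan(+4.154°) = -0.0243, h₀ = 1.5951 rad.
Bracket: h₀ sin ϕ sin δ + cos ϕ cos δ sin h₀ = 1.5951×0.31730×0.07244 + 0.94832×0.99737×0.99970 = 0.036664 + 0.945542 = 0.982206.
Q̄ = (S_0/π) × [bracket] = (589/π) × 0.982206 = 184.15 W/m².
Ratio Q̄_A / Q̄_B = 161.70 / 184.15 = 0.8781.

Q̄_A / Q̄_B ≈ 0.878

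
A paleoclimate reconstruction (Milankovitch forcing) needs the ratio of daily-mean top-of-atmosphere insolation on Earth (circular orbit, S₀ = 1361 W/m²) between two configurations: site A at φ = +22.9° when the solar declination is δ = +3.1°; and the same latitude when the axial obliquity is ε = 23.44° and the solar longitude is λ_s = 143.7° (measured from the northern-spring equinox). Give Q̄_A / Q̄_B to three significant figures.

— Configuration A (φ=+22.9°):
cos H₀ = −tan(+22.9°) tan(+3.100°) = -0.0229, H₀ = 1.5937 rad.
Bracket: H₀ sin φ sin δ + cos φ cos δ sin H₀ = 1.5937×0.38912×0.05408 + 0.92119×0.99854×0.99974 = 0.033537 + 0.919606 = 0.953143.
Q̄ = (S₀/π) × [bracket] = (1361/π) × 0.953143 = 412.92 W/m².
— Configuration B (φ=+22.9°):
Solar declination: sin δ = sin ε · sin λ_s = sin 23.44° × sin 143.7° = 0.23550, so δ = +13.621°.
cos H₀ = −tan(+22.9°) tan(+13.621°) = -0.1024, H₀ = 1.6733 rad.
Bracket: H₀ sin φ sin δ + cos φ cos δ sin H₀ = 1.6733×0.38912×0.23550 + 0.92119×0.97188×0.99475 = 0.153337 + 0.890586 = 1.043923.
Q̄ = (S₀/π) × [bracket] = (1361/π) × 1.043923 = 452.25 W/m².
Ratio Q̄_A / Q̄_B = 412.92 / 452.25 = 0.9130.

Q̄_A / Q̄_B ≈ 0.913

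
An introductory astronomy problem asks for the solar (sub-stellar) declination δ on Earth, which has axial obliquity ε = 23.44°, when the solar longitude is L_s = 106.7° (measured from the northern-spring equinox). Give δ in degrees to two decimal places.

δ = +22.40°

sin δ = sin ε · sin L_s = sin 23.44° × sin 106.7° = 0.381011.
δ = arcsin(0.381011) = +22.40°.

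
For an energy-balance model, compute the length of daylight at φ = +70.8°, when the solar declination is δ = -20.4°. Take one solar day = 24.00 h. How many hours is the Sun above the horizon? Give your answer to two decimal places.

0.00 h

cos H₀ = −tan φ · tan δ = 1.0679 ≥ 1, so the Sun never rises (polar night) and H₀ = 0.
Daylight = 2H₀/(2π) × 24.00 h = (0.0000/π) × 24.00 = 0.00 h.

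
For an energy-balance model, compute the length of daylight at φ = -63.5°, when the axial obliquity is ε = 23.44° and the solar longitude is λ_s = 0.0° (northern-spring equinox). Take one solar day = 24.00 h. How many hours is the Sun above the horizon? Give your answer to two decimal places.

12.00 h

Solar declination: sin δ = sin ε · sin λ_s = sin 23.44° × sin 0.0° = 0.00000, so δ = +0.000°.
cos H₀ = −tan φ · tan δ = −tan(-63.5°) × tan(+0.000°) = 0.0000, so H₀ = 1.5708 rad = 90.00°.
Daylight = 2H₀/(2π) × 24.00 h = (1.5708/π) × 24.00 = 12.00 h.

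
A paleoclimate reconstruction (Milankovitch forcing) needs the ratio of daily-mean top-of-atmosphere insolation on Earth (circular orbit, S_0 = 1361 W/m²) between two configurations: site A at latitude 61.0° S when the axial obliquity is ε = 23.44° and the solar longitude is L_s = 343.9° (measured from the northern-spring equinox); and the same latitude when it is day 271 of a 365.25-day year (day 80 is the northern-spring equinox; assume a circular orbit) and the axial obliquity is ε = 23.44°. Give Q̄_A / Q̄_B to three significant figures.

Q̄_A / Q̄_B ≈ 1.14

— Configuration A (ϕ=-61.0°):
Solar declination: sin δ = sin ε · sin L_s = sin 23.44° × sin 343.9° = -0.11031, so δ = -6.333°.
cos h₀ = −tan(-61.0°) tan(-6.333°) = -0.2002, h₀ = 1.7724 rad.
Bracket: h₀ sin ϕ sin δ + cos ϕ cos δ sin h₀ = 1.7724×-0.87462×-0.11031 + 0.48481×0.99390×0.97975 = 0.171000 + 0.472095 = 0.643095.
Q̄ = (S_0/π) × [bracket] = (1361/π) × 0.643095 = 278.60 W/m².
— Configuration B (ϕ=-61.0°):
Solar longitude: L_s = 360° × (271 − 80)/365.25 = 188.255°.
sin δ = sin 23.44° × sin 188.255° = -0.05711, so δ = -3.274°.
cos h₀ = −tan(-61.0°) tan(-3.274°) = -0.1032, h₀ = 1.6742 rad.
Bracket: h₀ sin ϕ sin δ + cos ϕ cos δ sin h₀ = 1.6742×-0.87462×-0.05711 + 0.48481×0.99837×0.99466 = 0.083626 + 0.481435 = 0.565061.
Q̄ = (S_0/π) × [bracket] = (1361/π) × 0.565061 = 244.80 W/m².
Ratio Q̄_A / Q̄_B = 278.60 / 244.80 = 1.138.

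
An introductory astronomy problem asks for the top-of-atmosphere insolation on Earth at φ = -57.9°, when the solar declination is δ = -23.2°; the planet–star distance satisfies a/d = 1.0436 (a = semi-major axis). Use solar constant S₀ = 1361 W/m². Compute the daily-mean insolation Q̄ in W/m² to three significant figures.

Q̄ ≈ 534 W/m²

cos H₀ = −tan(-57.9°) tan(-23.200°) = -0.6832, H₀ = 2.3230 rad.
Bracket: H₀ sin φ sin δ + cos φ cos δ sin H₀ = 2.3230×-0.84712×-0.39394 + 0.53140×0.91914×0.73019 = 0.775219 + 0.356647 = 1.131866.
Inverse-square distance factor (a/d)² = 1.0436² = 1.089101.
Q̄ = (S₀/π) × 1.089101 × [bracket] = (1361/π) × 1.089101 × 1.131866 = 534.0 W/m².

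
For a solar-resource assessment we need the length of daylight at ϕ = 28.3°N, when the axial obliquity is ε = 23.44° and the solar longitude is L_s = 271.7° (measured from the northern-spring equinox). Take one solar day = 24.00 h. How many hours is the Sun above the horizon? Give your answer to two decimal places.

10.20 h

Solar declination: sin δ = sin ε · sin L_s = sin 23.44° × sin 271.7° = -0.39761, so δ = -23.429°.
cos h₀ = −tan ϕ · tan δ = −tan(+28.3°) × tan(-23.429°) = 0.2333, so h₀ = 1.3353 rad = 76.51°.
Daylight = 2h₀/(2π) × 24.00 h = (1.3353/π) × 24.00 = 10.20 h.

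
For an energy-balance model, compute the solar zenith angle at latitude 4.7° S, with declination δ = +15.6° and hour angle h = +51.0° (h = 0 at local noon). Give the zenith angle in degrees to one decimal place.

cos θ_z = sin φ sin δ + cos φ cos δ cos h = -0.022035 + 0.604100 = 0.582065.
θ_z = arccos(0.582065) = 54.4°.

θ_z = 54.4°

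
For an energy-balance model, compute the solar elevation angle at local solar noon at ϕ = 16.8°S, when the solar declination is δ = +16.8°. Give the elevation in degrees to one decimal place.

56.4°

At local noon the hour angle is zero, so the zenith angle equals |ϕ − δ| = |-16.8° − (+16.800°)| = 33.600°.
Elevation = 90° − 33.600° = 56.4°.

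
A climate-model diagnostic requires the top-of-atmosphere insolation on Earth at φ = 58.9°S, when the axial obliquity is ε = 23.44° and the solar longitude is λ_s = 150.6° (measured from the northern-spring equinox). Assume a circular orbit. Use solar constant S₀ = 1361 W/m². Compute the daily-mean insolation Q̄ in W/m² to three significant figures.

Q̄ ≈ 118 W/m²

Solar declination: sin δ = sin ε · sin λ_s = sin 23.44° × sin 150.6° = 0.19528, so δ = +11.261°.
cos H₀ = −tan(-58.9°) tan(+11.261°) = 0.3301, H₀ = 1.2344 rad.
Bracket: H₀ sin φ sin δ + cos φ cos δ sin H₀ = 1.2344×-0.85627×0.19528 + 0.51653×0.98075×0.94396 = -0.206407 + 0.478198 = 0.271791.
Q̄ = (S₀/π) × [bracket] = (1361/π) × 0.271791 = 117.7 W/m².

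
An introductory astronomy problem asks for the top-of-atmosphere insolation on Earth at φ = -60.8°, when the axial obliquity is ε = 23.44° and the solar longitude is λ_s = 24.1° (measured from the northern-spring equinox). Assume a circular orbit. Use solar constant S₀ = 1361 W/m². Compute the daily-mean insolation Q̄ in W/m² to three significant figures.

Q̄ ≈ 121 W/m²

Solar declination: sin δ = sin ε · sin λ_s = sin 23.44° × sin 24.1° = 0.16243, so δ = +9.348°.
cos H₀ = −tan(-60.8°) tan(+9.348°) = 0.2945, H₀ = 1.2718 rad.
Bracket: H₀ sin φ sin δ + cos φ cos δ sin H₀ = 1.2718×-0.87292×0.16243 + 0.48786×0.98672×0.95564 = -0.180326 + 0.460027 = 0.279701.
Q̄ = (S₀/π) × [bracket] = (1361/π) × 0.279701 = 121.2 W/m².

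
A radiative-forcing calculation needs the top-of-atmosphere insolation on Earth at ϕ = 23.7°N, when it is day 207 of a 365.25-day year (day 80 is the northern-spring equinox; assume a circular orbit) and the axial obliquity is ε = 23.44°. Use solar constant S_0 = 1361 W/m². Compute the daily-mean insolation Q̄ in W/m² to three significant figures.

Q̄ ≈ 468 W/m²

Solar longitude: L_s = 360° × (207 − 80)/365.25 = 125.175°.
sin δ = sin 23.44° × sin 125.175° = 0.32515, so δ = +18.975°.
cos h₀ = −tan(+23.7°) tan(+18.975°) = -0.1509, h₀ = 1.7223 rad.
Bracket: h₀ sin ϕ sin δ + cos ϕ cos δ sin h₀ = 1.7223×0.40195×0.32515 + 0.91566×0.94566×0.98854 = 0.225094 + 0.855980 = 1.081074.
Q̄ = (S_0/π) × [bracket] = (1361/π) × 1.081074 = 468.3 W/m².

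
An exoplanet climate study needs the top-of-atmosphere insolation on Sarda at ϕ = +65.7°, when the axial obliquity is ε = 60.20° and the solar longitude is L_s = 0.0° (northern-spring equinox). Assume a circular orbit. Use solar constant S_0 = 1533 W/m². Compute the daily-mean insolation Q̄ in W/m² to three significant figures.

Solar declination: sin δ = sin ε · sin L_s = sin 60.20° × sin 0.0° = 0.00000, so δ = +0.000°.
cos h₀ = −tan(+65.7°) tan(+0.000°) = -0.0000, h₀ = 1.5708 rad.
Bracket: h₀ sin ϕ sin δ + cos ϕ cos δ sin h₀ = 1.5708×0.91140×0.00000 + 0.41151×1.00000×1.00000 = 0.000000 + 0.411510 = 0.411510.
Q̄ = (S_0/π) × [bracket] = (1533/π) × 0.411510 = 200.8 W/m².

Q̄ ≈ 201 W/m²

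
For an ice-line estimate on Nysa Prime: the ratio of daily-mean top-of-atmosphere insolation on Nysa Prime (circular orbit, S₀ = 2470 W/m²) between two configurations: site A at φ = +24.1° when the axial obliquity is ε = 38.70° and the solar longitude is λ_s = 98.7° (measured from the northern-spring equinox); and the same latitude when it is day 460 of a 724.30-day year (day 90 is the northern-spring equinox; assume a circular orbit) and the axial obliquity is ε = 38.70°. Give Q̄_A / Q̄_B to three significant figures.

Q̄_A / Q̄_B ≈ 1.31

— Configuration A (φ=+24.1°):
Solar declination: sin δ = sin ε · sin λ_s = sin 38.70° × sin 98.7° = 0.61805, so δ = +38.174°.
cos H₀ = −tan(+24.1°) tan(+38.174°) = -0.3517, H₀ = 1.9302 rad.
Bracket: H₀ sin φ sin δ + cos φ cos δ sin H₀ = 1.9302×0.40833×0.61805 + 0.91283×0.78614×0.93612 = 0.487121 + 0.671771 = 1.158892.
Q̄ = (S₀/π) × [bracket] = (2470/π) × 1.158892 = 911.15 W/m².
— Configuration B (φ=+24.1°):
Solar longitude: λ_s = 360° × (460 − 90)/724.30 = 183.902°.
sin δ = sin 38.70° × sin 183.902° = -0.04254, so δ = -2.438°.
cos H₀ = −tan(+24.1°) tan(-2.438°) = 0.0190, H₀ = 1.5517 rad.
Bracket: H₀ sin φ sin δ + cos φ cos δ sin H₀ = 1.5517×0.40833×-0.04254 + 0.91283×0.99909×0.99982 = -0.026954 + 0.911835 = 0.884881.
Q̄ = (S₀/π) × [bracket] = (2470/π) × 0.884881 = 695.72 W/m².
Ratio Q̄_A / Q̄_B = 911.15 / 695.72 = 1.310.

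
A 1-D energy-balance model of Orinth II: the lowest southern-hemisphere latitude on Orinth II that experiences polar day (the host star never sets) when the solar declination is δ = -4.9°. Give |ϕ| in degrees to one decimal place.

|ϕ| = 85.1°

Polar day requires cos h₀ = −tan ϕ tan δ ≤ −1, i.e. tan ϕ tan δ ≥ 1.
The boundary is |tan ϕ| · |tan δ| = 1, so |ϕ| = 90° − |δ| = 90° − 4.9° = 85.1° in the southern hemisphere.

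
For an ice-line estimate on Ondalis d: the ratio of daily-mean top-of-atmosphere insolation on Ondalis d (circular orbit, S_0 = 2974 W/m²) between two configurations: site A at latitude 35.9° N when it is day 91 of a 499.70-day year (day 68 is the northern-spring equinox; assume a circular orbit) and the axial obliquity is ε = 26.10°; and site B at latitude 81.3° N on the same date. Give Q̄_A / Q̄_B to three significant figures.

Q̄_A / Q̄_B ≈ 2.31

— Configuration A (ϕ=+35.9°):
Solar longitude: L_s = 360° × (91 − 68)/499.70 = 16.570°.
sin δ = sin 26.10° × sin 16.570° = 0.12546, so δ = +7.208°.
cos h₀ = −tan(+35.9°) tan(+7.208°) = -0.0915, h₀ = 1.6625 rad.
Bracket: h₀ sin ϕ sin δ + cos ϕ cos δ sin h₀ = 1.6625×0.58637×0.12546 + 0.81004×0.99210×0.99580 = 0.122303 + 0.800265 = 0.922568.
Q̄ = (S_0/π) × [bracket] = (2974/π) × 0.922568 = 873.35 W/m².
— Configuration B (ϕ=+81.3°):
cos h₀ = −tan(+81.3°) tan(+7.208°) = -0.8264, h₀ = 2.5436 rad.
Bracket: h₀ sin ϕ sin δ + cos ϕ cos δ sin h₀ = 2.5436×0.98849×0.12546 + 0.15126×0.99210×0.56302 = 0.315447 + 0.084490 = 0.399937.
Q̄ = (S_0/π) × [bracket] = (2974/π) × 0.399937 = 378.60 W/m².
Ratio Q̄_A / Q̄_B = 873.35 / 378.60 = 2.307.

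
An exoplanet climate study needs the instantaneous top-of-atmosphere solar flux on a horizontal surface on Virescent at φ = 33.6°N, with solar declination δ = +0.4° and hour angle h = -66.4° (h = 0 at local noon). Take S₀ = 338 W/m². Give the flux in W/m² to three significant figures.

cos θ_z = sin φ sin δ + cos φ cos δ cos h = 0.003863 + 0.333451 = 0.337314.
Flux = S₀ · cos θ_z = 338 × 0.337314 = 114.0 W/m².

114 W/m²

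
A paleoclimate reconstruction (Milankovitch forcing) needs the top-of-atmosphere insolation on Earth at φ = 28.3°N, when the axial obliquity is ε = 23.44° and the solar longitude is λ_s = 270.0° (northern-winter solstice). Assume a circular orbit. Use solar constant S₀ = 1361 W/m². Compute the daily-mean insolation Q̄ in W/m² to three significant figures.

Solar declination: sin δ = sin ε · sin λ_s = sin 23.44° × sin 270.0° = -0.39779, so δ = -23.440°.
cos H₀ = −tan(+28.3°) tan(-23.440°) = 0.2335, H₀ = 1.3352 rad.
Bracket: H₀ sin φ sin δ + cos φ cos δ sin H₀ = 1.3352×0.47409×-0.39779 + 0.88048×0.91748×0.97237 = -0.251803 + 0.785503 = 0.533700.
Q̄ = (S₀/π) × [bracket] = (1361/π) × 0.533700 = 231.2 W/m².

Q̄ ≈ 231 W/m²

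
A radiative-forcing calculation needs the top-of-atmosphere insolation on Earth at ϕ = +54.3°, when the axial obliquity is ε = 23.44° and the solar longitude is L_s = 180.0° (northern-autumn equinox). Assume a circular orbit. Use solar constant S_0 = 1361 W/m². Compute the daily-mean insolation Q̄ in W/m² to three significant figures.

Solar declination: sin δ = sin ε · sin L_s = sin 23.44° × sin 180.0° = 0.00000, so δ = +0.000°.
cos h₀ = −tan(+54.3°) tan(+0.000°) = -0.0000, h₀ = 1.5708 rad.
Bracket: h₀ sin ϕ sin δ + cos ϕ cos δ sin h₀ = 1.5708×0.81208×0.00000 + 0.58354×1.00000×1.00000 = 0.000000 + 0.583540 = 0.583540.
Q̄ = (S_0/π) × [bracket] = (1361/π) × 0.583540 = 252.8 W/m².

Q̄ ≈ 253 W/m²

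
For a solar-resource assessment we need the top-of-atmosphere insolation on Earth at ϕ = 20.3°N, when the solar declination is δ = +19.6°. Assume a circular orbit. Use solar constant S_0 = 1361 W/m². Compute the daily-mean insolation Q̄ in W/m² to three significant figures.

cos h₀ = −tan(+20.3°) tan(+19.600°) = -0.1317, h₀ = 1.7029 rad.
Bracket: h₀ sin ϕ sin δ + cos ϕ cos δ sin h₀ = 1.7029×0.34694×0.33545 + 0.93789×0.94206×0.99129 = 0.198185 + 0.875853 = 1.074038.
Q̄ = (S_0/π) × [bracket] = (1361/π) × 1.074038 = 465.3 W/m².

Q̄ ≈ 465 W/m²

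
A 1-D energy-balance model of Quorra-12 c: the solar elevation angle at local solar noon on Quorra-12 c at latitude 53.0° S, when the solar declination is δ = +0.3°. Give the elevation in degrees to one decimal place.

36.7°

At local noon the hour angle is zero, so the zenith angle equals |φ − δ| = |-53.0° − (+0.300°)| = 53.300°.
Elevation = 90° − 53.300° = 36.7°.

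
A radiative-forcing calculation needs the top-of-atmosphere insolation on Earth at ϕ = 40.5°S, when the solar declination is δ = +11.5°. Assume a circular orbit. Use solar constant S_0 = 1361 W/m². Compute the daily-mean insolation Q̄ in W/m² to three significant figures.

Q̄ ≈ 240 W/m²

cos h₀ = −tan(-40.5°) tan(+11.500°) = 0.1738, h₀ = 1.3961 rad.
Bracket: h₀ sin ϕ sin δ + cos ϕ cos δ sin h₀ = 1.3961×-0.64945×0.19937 + 0.76041×0.97992×0.98479 = -0.180768 + 0.733807 = 0.553039.
Q̄ = (S_0/π) × [bracket] = (1361/π) × 0.553039 = 239.6 W/m².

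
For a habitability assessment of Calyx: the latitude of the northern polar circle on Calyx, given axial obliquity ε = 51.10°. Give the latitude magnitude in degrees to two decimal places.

38.90°

The polar circle is the lowest latitude that experiences at least one full rotation of continuous daylight at the northern-summer solstice; it lies at |ϕ| = 90° − ε = 90° − 51.10° = 38.90°.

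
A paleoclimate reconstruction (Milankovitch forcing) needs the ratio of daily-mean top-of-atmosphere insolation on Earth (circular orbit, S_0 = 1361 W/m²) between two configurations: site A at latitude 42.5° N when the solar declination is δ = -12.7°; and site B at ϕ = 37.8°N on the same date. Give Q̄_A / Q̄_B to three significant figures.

— Configuration A (ϕ=+42.5°):
cos h₀ = −tan(+42.5°) tan(-12.700°) = 0.2065, h₀ = 1.3628 rad.
Bracket: h₀ sin ϕ sin δ + cos ϕ cos δ sin h₀ = 1.3628×0.67559×-0.21985 + 0.73728×0.97553×0.97845 = -0.202415 + 0.703739 = 0.501324.
Q̄ = (S_0/π) × [bracket] = (1361/π) × 0.501324 = 217.18 W/m².
— Configuration B (ϕ=+37.8°):
cos h₀ = −tan(+37.8°) tan(-12.700°) = 0.1748, h₀ = 1.3951 rad.
Bracket: h₀ sin ϕ sin δ + cos ϕ cos δ sin h₀ = 1.3951×0.61291×-0.21985 + 0.79016×0.97553×0.98460 = -0.187987 + 0.758954 = 0.570967.
Q̄ = (S_0/π) × [bracket] = (1361/π) × 0.570967 = 247.35 W/m².
Ratio Q̄_A / Q̄_B = 217.18 / 247.35 = 0.8780.

Q̄_A / Q̄_B ≈ 0.878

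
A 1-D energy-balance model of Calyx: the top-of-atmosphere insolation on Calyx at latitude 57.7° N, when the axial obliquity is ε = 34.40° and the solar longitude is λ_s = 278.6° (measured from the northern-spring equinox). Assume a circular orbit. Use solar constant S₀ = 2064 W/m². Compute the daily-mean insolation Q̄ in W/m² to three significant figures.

Solar declination: sin δ = sin ε · sin λ_s = sin 34.40° × sin 278.6° = -0.55861, so δ = -33.960°.
cos H₀ = −tan(+57.7°) tan(-33.960°) = 1.0654 ≥ 1 ⇒ polar night, H₀ = 0 and Q̄ = 0.

Q̄ ≈ 0.00 W/m²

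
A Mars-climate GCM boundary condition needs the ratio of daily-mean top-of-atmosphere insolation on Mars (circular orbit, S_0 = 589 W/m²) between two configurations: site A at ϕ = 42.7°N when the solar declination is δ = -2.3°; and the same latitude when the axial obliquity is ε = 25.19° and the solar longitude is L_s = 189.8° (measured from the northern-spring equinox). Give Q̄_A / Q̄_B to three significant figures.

— Configuration A (ϕ=+42.7°):
cos h₀ = −tan(+42.7°) tan(-2.300°) = 0.0371, h₀ = 1.5337 rad.
Bracket: h₀ sin ϕ sin δ + cos ϕ cos δ sin h₀ = 1.5337×0.67816×-0.04013 + 0.73491×0.99919×0.99931 = -0.041739 + 0.733808 = 0.692069.
Q̄ = (S_0/π) × [bracket] = (589/π) × 0.692069 = 129.75 W/m².
— Configuration B (ϕ=+42.7°):
Solar declination: sin δ = sin ε · sin L_s = sin 25.19° × sin 189.8° = -0.07244, so δ = -4.154°.
cos h₀ = −tan(+42.7°) tan(-4.154°) = 0.0670, h₀ = 1.5037 rad.
Bracket: h₀ sin ϕ sin δ + cos ϕ cos δ sin h₀ = 1.5037×0.67816×-0.07244 + 0.73491×0.99737×0.99775 = -0.073871 + 0.731328 = 0.657457.
Q̄ = (S_0/π) × [bracket] = (589/π) × 0.657457 = 123.26 W/m².
Ratio Q̄_A / Q̄_B = 129.75 / 123.26 = 1.053.

Q̄_A / Q̄_B ≈ 1.05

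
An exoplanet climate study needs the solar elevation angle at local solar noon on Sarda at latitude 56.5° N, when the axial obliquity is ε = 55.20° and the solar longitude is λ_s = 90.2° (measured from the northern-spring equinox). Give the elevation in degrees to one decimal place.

88.7°

Solar declination: sin δ = sin ε · sin λ_s = sin 55.20° × sin 90.2° = 0.82114, so δ = +55.199°.
At local noon the hour angle is zero, so the zenith angle equals |φ − δ| = |+56.5° − (+55.199°)| = 1.301°.
Elevation = 90° − 1.301° = 88.7°.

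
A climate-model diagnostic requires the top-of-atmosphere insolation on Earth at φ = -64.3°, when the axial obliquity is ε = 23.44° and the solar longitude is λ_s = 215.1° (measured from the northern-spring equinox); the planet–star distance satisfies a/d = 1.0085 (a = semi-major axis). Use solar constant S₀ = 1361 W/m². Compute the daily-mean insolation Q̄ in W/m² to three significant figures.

Solar declination: sin δ = sin ε · sin λ_s = sin 23.44° × sin 215.1° = -0.22873, so δ = -13.222°.
cos H₀ = −tan(-64.3°) tan(-13.222°) = -0.4882, H₀ = 2.0808 rad.
Bracket: H₀ sin φ sin δ + cos φ cos δ sin H₀ = 2.0808×-0.90108×-0.22873 + 0.43366×0.97349×0.87273 = 0.428861 + 0.368435 = 0.797296.
Inverse-square distance factor (a/d)² = 1.0085² = 1.017072.
Q̄ = (S₀/π) × 1.017072 × [bracket] = (1361/π) × 1.017072 × 0.797296 = 351.3 W/m².

Q̄ ≈ 351 W/m²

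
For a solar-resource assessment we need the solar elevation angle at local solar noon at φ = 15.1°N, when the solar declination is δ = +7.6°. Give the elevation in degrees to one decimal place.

At local noon the hour angle is zero, so the zenith angle equals |φ − δ| = |+15.1° − (+7.600°)| = 7.500°.
Elevation = 90° − 7.500° = 82.5°.

82.5°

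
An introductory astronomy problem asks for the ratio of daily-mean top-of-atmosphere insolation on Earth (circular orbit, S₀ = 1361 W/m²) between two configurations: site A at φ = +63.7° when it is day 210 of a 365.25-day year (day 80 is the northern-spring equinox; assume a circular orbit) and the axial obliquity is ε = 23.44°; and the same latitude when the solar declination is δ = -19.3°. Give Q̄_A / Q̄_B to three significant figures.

Q̄_A / Q̄_B ≈ 15.2

— Configuration A (φ=+63.7°):
Solar longitude: λ_s = 360° × (210 − 80)/365.25 = 128.131°.
sin δ = sin 23.44° × sin 128.131° = 0.31290, so δ = +18.234°.
cos H₀ = −tan(+63.7°) tan(+18.234°) = -0.6666, H₀ = 2.3004 rad.
Bracket: H₀ sin φ sin δ + cos φ cos δ sin H₀ = 2.3004×0.89649×0.31290 + 0.44307×0.94979×0.74544 = 0.645289 + 0.313699 = 0.958988.
Q̄ = (S₀/π) × [bracket] = (1361/π) × 0.958988 = 415.45 W/m².
— Configuration B (φ=+63.7°):
cos H₀ = −tan(+63.7°) tan(-19.300°) = 0.7086, H₀ = 0.7833 rad.
Bracket: H₀ sin φ sin δ + cos φ cos δ sin H₀ = 0.7833×0.89649×-0.33051 + 0.44307×0.94380×0.70564 = -0.232091 + 0.295077 = 0.062986.
Q̄ = (S₀/π) × [bracket] = (1361/π) × 0.062986 = 27.287 W/m².
Ratio Q̄_A / Q̄_B = 415.45 / 27.287 = 15.23.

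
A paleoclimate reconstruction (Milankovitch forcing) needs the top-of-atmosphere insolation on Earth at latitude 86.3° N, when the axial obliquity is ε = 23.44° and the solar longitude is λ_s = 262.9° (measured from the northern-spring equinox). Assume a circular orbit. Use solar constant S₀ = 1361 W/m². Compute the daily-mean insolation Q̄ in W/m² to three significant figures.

Solar declination: sin δ = sin ε · sin λ_s = sin 23.44° × sin 262.9° = -0.39474, so δ = -23.250°.
cos H₀ = −tan(+86.3°) tan(-23.250°) = 6.6437 ≥ 1 ⇒ polar night, H₀ = 0 and Q̄ = 0.

Q̄ ≈ 0.00 W/m²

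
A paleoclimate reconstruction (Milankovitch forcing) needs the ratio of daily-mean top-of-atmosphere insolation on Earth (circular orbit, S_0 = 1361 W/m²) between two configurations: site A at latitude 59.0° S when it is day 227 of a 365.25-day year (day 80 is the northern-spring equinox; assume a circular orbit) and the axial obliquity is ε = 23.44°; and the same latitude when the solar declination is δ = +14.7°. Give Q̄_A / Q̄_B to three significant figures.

— Configuration A (ϕ=-59.0°):
Solar longitude: L_s = 360° × (227 − 80)/365.25 = 144.887°.
sin δ = sin 23.44° × sin 144.887° = 0.22880, so δ = +13.227°.
cos h₀ = −tan(-59.0°) tan(+13.227°) = 0.3912, h₀ = 1.1689 rad.
Bracket: h₀ sin ϕ sin δ + cos ϕ cos δ sin h₀ = 1.1689×-0.85717×0.22880 + 0.51504×0.97347×0.92032 = -0.229245 + 0.461426 = 0.232181.
Q̄ = (S_0/π) × [bracket] = (1361/π) × 0.232181 = 100.59 W/m².
— Configuration B (ϕ=-59.0°):
cos h₀ = −tan(-59.0°) tan(+14.700°) = 0.4366, h₀ = 1.1190 rad.
Bracket: h₀ sin ϕ sin δ + cos ϕ cos δ sin h₀ = 1.1190×-0.85717×0.25376 + 0.51504×0.96727×0.89965 = -0.243400 + 0.448190 = 0.204790.
Q̄ = (S_0/π) × [bracket] = (1361/π) × 0.204790 = 88.719 W/m².
Ratio Q̄_A / Q̄_B = 100.59 / 88.719 = 1.134.

Q̄_A / Q̄_B ≈ 1.13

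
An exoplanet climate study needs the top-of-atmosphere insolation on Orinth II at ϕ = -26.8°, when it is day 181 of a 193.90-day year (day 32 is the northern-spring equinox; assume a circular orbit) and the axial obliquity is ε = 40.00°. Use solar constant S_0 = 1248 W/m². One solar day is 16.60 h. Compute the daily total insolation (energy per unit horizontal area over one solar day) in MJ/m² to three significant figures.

28.5 MJ/m²

Solar longitude: L_s = 360° × (181 − 32)/193.90 = 276.637°.
sin δ = sin 40.00° × sin 276.637° = -0.63848, so δ = -39.679°.
cos h₀ = −tan(-26.8°) tan(-39.679°) = -0.4191, h₀ = 2.0032 rad.
Bracket: h₀ sin ϕ sin δ + cos ϕ cos δ sin h₀ = 2.0032×-0.45088×-0.63848 + 0.89259×0.76964×0.90796 = 0.576677 + 0.623744 = 1.200421.
Q̄ = (S_0/π) × [bracket] = (1248/π) × 1.200421 = 476.87 W/m².
Daily total = Q̄ × 16.60 h × 3600 s/h = 476.87 × 16.60 × 3600 / 10⁶ = 28.50 MJ/m².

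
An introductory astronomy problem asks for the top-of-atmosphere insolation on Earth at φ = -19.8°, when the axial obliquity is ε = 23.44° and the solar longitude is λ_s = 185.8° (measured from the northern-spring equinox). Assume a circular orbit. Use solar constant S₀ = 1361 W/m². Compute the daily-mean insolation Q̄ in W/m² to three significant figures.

Solar declination: sin δ = sin ε · sin λ_s = sin 23.44° × sin 185.8° = -0.04020, so δ = -2.304°.
cos H₀ = −tan(-19.8°) tan(-2.304°) = -0.0145, H₀ = 1.5853 rad.
Bracket: H₀ sin φ sin δ + cos φ cos δ sin H₀ = 1.5853×-0.33874×-0.04020 + 0.94088×0.99919×0.99990 = 0.021588 + 0.940024 = 0.961612.
Q̄ = (S₀/π) × [bracket] = (1361/π) × 0.961612 = 416.6 W/m².

Q̄ ≈ 417 W/m²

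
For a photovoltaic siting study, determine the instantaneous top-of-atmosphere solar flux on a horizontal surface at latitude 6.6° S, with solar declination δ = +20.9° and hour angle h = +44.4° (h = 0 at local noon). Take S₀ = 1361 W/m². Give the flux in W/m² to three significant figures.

847 W/m²

cos θ_z = sin φ sin δ + cos φ cos δ cos h = -0.041002 + 0.663040 = 0.622038.
Flux = S₀ · cos θ_z = 1361 × 0.622038 = 846.6 W/m².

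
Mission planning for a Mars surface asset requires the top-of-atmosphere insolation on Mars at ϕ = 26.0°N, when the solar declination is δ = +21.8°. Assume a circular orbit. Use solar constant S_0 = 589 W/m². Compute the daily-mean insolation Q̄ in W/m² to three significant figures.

Q̄ ≈ 207 W/m²

cos h₀ = −tan(+26.0°) tan(+21.800°) = -0.1951, h₀ = 1.7671 rad.
Bracket: h₀ sin ϕ sin δ + cos ϕ cos δ sin h₀ = 1.7671×0.43837×0.37137 + 0.89879×0.92849×0.98079 = 0.287679 + 0.818486 = 1.106165.
Q̄ = (S_0/π) × [bracket] = (589/π) × 1.106165 = 207.4 W/m².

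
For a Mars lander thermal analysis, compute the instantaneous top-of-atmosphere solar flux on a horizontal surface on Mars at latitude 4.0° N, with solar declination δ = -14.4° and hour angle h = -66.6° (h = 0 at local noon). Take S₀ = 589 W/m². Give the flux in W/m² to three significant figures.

216 W/m²

cos θ_z = sin φ sin δ + cos φ cos δ cos h = -0.017348 + 0.383734 = 0.366386.
Flux = S₀ · cos θ_z = 589 × 0.366386 = 215.8 W/m².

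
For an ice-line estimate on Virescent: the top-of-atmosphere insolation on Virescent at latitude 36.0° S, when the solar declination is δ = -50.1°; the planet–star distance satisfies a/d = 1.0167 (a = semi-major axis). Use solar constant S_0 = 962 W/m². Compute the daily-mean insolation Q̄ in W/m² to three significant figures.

cos h₀ = −tan(-36.0°) tan(-50.100°) = -0.8689, h₀ = 2.6238 rad.
Bracket: h₀ sin ϕ sin δ + cos ϕ cos δ sin h₀ = 2.6238×-0.58779×-0.76717 + 0.80902×0.64145×0.49493 = 1.183163 + 0.256842 = 1.440005.
Inverse-square distance factor (a/d)² = 1.0167² = 1.033679.
Q̄ = (S_0/π) × 1.033679 × [bracket] = (962/π) × 1.033679 × 1.440005 = 455.8 W/m².

Q̄ ≈ 456 W/m²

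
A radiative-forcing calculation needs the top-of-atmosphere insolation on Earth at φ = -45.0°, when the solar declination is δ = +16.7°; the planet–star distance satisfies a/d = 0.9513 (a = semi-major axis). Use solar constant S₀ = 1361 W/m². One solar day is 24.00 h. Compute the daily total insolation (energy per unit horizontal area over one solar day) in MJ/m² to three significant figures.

13.2 MJ/m²

cos H₀ = −tan(-45.0°) tan(+16.700°) = 0.3000, H₀ = 1.2661 rad.
Bracket: H₀ sin φ sin δ + cos φ cos δ sin H₀ = 1.2661×-0.70711×0.28736 + 0.70711×0.95782×0.95393 = -0.257265 + 0.646082 = 0.388817.
Inverse-square distance factor (a/d)² = 0.9513² = 0.904972.
Q̄ = (S₀/π) × 0.904972 × [bracket] = (1361/π) × 0.904972 × 0.388817 = 152.44 W/m².
Daily total = Q̄ × 24.00 h × 3600 s/h = 152.44 × 24.00 × 3600 / 10⁶ = 13.17 MJ/m².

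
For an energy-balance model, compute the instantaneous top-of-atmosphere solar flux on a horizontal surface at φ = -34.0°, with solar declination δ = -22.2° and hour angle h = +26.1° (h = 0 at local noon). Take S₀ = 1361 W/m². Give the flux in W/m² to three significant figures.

cos θ_z = sin φ sin δ + cos φ cos δ cos h = 0.211286 + 0.689309 = 0.900595.
Flux = S₀ · cos θ_z = 1361 × 0.900595 = 1226 W/m².

1.23e+03 W/m²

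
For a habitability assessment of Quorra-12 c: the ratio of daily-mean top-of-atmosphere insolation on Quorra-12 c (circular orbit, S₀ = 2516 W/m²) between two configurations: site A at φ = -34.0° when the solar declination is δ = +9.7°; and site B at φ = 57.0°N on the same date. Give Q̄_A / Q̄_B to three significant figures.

— Configuration A (φ=-34.0°):
cos H₀ = −tan(-34.0°) tan(+9.700°) = 0.1153, H₀ = 1.4552 rad.
Bracket: H₀ sin φ sin δ + cos φ cos δ sin H₀ = 1.4552×-0.55919×0.16849 + 0.82904×0.98570×0.99333 = -0.137106 + 0.811734 = 0.674628.
Q̄ = (S₀/π) × [bracket] = (2516/π) × 0.674628 = 540.29 W/m².
— Configuration B (φ=+57.0°):
cos H₀ = −tan(+57.0°) tan(+9.700°) = -0.2632, H₀ = 1.8371 rad.
Bracket: H₀ sin φ sin δ + cos φ cos δ sin H₀ = 1.8371×0.83867×0.16849 + 0.54464×0.98570×0.96474 = 0.259596 + 0.517922 = 0.777518.
Q̄ = (S₀/π) × [bracket] = (2516/π) × 0.777518 = 622.69 W/m².
Ratio Q̄_A / Q̄_B = 540.29 / 622.69 = 0.8677.

Q̄_A / Q̄_B ≈ 0.868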